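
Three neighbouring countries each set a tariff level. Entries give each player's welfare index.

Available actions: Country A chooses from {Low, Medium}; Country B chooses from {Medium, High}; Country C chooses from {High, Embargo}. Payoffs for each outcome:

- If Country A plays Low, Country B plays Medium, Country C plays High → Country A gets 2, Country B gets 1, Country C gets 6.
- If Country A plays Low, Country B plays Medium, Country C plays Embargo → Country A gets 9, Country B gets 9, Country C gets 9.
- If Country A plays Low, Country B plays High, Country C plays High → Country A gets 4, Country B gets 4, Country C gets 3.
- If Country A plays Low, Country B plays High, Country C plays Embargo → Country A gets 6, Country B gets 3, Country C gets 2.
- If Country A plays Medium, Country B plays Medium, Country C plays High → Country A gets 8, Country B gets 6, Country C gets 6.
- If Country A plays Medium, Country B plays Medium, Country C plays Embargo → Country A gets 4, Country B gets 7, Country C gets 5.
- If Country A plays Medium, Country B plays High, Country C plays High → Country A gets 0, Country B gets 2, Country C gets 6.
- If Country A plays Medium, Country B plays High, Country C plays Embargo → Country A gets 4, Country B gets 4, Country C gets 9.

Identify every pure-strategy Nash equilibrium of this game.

Country A against (Medium, High): payoffs 2, 8 → best response Medium.
Country A against (Medium, Embargo): payoffs 9, 4 → best response Low.
Country A against (High, High): payoffs 4, 0 → best response Low.
Country A against (High, Embargo): payoffs 6, 4 → best response Low.
Country B against (Low, High): payoffs 1, 4 → best response High.
Country B against (Low, Embargo): payoffs 9, 3 → best response Medium.
Country B against (Medium, High): payoffs 6, 2 → best response Medium.
Country B against (Medium, Embargo): payoffs 7, 4 → best response Medium.
Country C against (Low, Medium): payoffs 6, 9 → best response Embargo.
Country C against (Low, High): payoffs 3, 2 → best response High.
Country C against (Medium, Medium): payoffs 6, 5 → best response High.
Country C against (Medium, High): payoffs 6, 9 → best response Embargo.
Mutual best responses: (Low, Medium, Embargo); (Low, High, High); (Medium, Medium, High).

The pure Nash equilibria are (Low, Medium, Embargo), (Low, High, High), (Medium, Medium, High).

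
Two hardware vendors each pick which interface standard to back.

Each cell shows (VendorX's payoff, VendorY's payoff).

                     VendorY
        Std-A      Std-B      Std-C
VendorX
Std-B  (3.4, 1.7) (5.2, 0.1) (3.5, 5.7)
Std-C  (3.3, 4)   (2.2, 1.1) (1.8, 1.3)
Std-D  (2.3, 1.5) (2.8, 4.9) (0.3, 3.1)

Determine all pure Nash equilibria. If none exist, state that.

(Std-B, Std-A): VendorY can switch to Std-C (1.7 → 5.7). Not NE.
(Std-B, Std-B): VendorY can switch to Std-A (0.1 → 1.7). Not NE.
(Std-B, Std-C): VendorX gets 3.5, best alternative 1.8; VendorY gets 5.7, best alternative 1.7. No profitable deviation — NE.
(Std-C, Std-A): VendorX can switch to Std-B (3.3 → 3.4). Not NE.
(Std-C, Std-B): VendorX can switch to Std-B (2.2 → 5.2). Not NE.
(Std-C, Std-C): VendorX can switch to Std-B (1.8 → 3.5). Not NE.
(Std-D, Std-A): VendorX can switch to Std-B (2.3 → 3.4). Not NE.
(Std-D, Std-B): VendorX can switch to Std-B (2.8 → 5.2). Not NE.
(Std-D, Std-C): VendorX can switch to Std-B (0.3 → 3.5). Not NE.

(Std-B, Std-C)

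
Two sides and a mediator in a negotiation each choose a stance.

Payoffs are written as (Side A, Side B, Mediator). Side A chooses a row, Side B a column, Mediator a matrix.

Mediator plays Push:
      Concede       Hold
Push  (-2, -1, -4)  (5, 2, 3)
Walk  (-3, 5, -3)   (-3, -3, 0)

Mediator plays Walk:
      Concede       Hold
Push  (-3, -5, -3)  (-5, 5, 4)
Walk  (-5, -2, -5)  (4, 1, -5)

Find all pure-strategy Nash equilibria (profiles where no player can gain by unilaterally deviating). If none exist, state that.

There is no pure-strategy Nash equilibrium.

(Push, Concede, Push): Side B can switch to Hold (-1 → 2). Not NE.
(Push, Concede, Walk): Side B can switch to Hold (-5 → 5). Not NE.
(Push, Hold, Push): Mediator can switch to Walk (3 → 4). Not NE.
(Push, Hold, Walk): Side A can switch to Walk (-5 → 4). Not NE.
(Walk, Concede, Push): Side A can switch to Push (-3 → -2). Not NE.
(Walk, Concede, Walk): Side A can switch to Push (-5 → -3). Not NE.
(Walk, Hold, Push): Side A can switch to Push (-3 → 5). Not NE.
(Walk, Hold, Walk): Mediator can switch to Push (-5 → 0). Not NE.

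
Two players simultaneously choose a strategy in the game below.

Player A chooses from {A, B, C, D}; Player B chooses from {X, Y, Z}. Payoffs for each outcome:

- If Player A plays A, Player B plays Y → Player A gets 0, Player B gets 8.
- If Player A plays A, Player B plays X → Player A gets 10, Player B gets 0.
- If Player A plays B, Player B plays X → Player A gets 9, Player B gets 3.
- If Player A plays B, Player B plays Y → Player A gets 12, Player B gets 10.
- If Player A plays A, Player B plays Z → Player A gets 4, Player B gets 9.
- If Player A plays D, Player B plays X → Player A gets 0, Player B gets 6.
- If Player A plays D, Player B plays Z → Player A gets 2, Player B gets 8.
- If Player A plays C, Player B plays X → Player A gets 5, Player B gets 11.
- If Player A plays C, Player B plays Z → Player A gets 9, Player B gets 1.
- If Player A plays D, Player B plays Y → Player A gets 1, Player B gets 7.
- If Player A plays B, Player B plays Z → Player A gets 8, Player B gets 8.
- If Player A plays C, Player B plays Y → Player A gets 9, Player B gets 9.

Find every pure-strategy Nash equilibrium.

The unique pure-strategy Nash equilibrium is (B, Y).

Player A against X: payoffs 10, 9, 5, 0 → best response A.
Player A against Y: payoffs 0, 12, 9, 1 → best response B.
Player A against Z: payoffs 4, 8, 9, 2 → best response C.
Player B against A: payoffs 0, 8, 9 → best response Z.
Player B against B: payoffs 3, 10, 8 → best response Y.
Player B against C: payoffs 11, 9, 1 → best response X.
Player B against D: payoffs 6, 7, 8 → best response Z.
Mutual best responses: (B, Y).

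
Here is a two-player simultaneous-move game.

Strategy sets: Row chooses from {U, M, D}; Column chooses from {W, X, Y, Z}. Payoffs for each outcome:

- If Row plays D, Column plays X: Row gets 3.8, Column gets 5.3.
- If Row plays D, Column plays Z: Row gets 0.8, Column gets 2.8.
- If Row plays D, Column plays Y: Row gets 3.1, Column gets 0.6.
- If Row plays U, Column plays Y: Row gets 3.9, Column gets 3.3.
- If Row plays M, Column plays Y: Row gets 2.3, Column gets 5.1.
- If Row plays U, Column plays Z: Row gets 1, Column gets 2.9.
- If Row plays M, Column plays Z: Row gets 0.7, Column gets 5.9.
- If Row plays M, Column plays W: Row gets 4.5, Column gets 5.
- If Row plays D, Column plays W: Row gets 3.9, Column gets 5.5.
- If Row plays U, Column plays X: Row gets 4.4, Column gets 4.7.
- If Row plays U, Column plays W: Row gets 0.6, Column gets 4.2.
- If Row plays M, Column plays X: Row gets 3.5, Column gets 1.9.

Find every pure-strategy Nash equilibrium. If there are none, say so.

(U, W): Row can switch to M (0.6 → 4.5). Not NE.
(U, X): Row gets 4.4, best alternative 3.8; Column gets 4.7, best alternative 4.2. No profitable deviation — NE.
(U, Y): Column can switch to W (3.3 → 4.2). Not NE.
(U, Z): Column can switch to W (2.9 → 4.2). Not NE.
(M, W): Column can switch to Y (5 → 5.1). Not NE.
(M, X): Row can switch to U (3.5 → 4.4). Not NE.
(M, Y): Row can switch to U (2.3 → 3.9). Not NE.
(M, Z): Row can switch to U (0.7 → 1). Not NE.
(D, W): Row can switch to M (3.9 → 4.5). Not NE.
(D, X): Row can switch to U (3.8 → 4.4). Not NE.
(D, Y): Row can switch to U (3.1 → 3.9). Not NE.
(D, Z): Row can switch to U (0.8 → 1). Not NE.

Pure NE: (U, X)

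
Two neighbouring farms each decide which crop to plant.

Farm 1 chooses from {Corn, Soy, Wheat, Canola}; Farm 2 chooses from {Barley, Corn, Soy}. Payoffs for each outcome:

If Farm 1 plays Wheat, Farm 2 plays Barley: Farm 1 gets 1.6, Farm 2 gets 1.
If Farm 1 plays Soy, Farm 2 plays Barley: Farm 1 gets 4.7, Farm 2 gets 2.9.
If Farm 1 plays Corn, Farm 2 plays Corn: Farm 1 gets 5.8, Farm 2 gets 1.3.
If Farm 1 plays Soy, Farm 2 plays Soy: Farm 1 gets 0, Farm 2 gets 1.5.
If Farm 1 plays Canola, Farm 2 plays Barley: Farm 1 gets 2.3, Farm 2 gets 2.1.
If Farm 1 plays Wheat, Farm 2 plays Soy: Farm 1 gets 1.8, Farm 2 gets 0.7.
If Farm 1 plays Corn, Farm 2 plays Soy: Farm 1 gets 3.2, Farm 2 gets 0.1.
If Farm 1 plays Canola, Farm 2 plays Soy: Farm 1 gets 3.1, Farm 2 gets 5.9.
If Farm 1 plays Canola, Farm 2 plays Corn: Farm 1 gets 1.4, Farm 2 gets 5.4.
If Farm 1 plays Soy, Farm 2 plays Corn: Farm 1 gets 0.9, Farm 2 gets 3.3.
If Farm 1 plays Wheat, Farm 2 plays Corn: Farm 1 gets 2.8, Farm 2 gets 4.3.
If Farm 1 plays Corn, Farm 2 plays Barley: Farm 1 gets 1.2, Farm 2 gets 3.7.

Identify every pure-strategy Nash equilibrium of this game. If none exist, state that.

There is no pure-strategy Nash equilibrium.

For each strategy profile, look for a profitable unilateral deviation.
(Corn, Barley): Farm 1 can switch to Soy (1.2 → 4.7). Not NE.
(Corn, Corn): Farm 2 can switch to Barley (1.3 → 3.7). Not NE.
(Corn, Soy): Farm 2 can switch to Barley (0.1 → 3.7). Not NE.
(Soy, Barley): Farm 2 can switch to Corn (2.9 → 3.3). Not NE.
(Soy, Corn): Farm 1 can switch to Corn (0.9 → 5.8). Not NE.
(Soy, Soy): Farm 1 can switch to Corn (0 → 3.2). Not NE.
(Wheat, Barley): Farm 1 can switch to Soy (1.6 → 4.7). Not NE.
(Wheat, Corn): Farm 1 can switch to Corn (2.8 → 5.8). Not NE.
(Wheat, Soy): Farm 1 can switch to Corn (1.8 → 3.2). Not NE.
(Canola, Barley): Farm 1 can switch to Soy (2.3 → 4.7). Not NE.
(The remaining 2 profiles each have a profitable deviation by the same check.)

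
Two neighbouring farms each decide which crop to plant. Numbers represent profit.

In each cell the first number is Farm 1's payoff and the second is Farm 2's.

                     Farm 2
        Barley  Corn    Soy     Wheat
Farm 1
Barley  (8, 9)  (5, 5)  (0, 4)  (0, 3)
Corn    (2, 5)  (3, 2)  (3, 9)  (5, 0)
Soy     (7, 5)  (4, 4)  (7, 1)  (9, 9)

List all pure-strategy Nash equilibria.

(Barley, Barley): Farm 1 gets 8, best alternative 7; Farm 2 gets 9, best alternative 5. No profitable deviation — NE.
(Barley, Corn): Farm 2 can switch to Barley (5 → 9). Not NE.
(Barley, Soy): Farm 1 can switch to Corn (0 → 3). Not NE.
(Barley, Wheat): Farm 1 can switch to Corn (0 → 5). Not NE.
(Corn, Barley): Farm 1 can switch to Barley (2 → 8). Not NE.
(Corn, Corn): Farm 1 can switch to Barley (3 → 5). Not NE.
(Corn, Soy): Farm 1 can switch to Soy (3 → 7). Not NE.
(Soy, Wheat): Farm 1 gets 9, best alternative 5; Farm 2 gets 9, best alternative 5. No profitable deviation — NE.
(The remaining 4 profiles each have a profitable deviation by the same check.)

The pure Nash equilibria are (Barley, Barley), (Soy, Wheat).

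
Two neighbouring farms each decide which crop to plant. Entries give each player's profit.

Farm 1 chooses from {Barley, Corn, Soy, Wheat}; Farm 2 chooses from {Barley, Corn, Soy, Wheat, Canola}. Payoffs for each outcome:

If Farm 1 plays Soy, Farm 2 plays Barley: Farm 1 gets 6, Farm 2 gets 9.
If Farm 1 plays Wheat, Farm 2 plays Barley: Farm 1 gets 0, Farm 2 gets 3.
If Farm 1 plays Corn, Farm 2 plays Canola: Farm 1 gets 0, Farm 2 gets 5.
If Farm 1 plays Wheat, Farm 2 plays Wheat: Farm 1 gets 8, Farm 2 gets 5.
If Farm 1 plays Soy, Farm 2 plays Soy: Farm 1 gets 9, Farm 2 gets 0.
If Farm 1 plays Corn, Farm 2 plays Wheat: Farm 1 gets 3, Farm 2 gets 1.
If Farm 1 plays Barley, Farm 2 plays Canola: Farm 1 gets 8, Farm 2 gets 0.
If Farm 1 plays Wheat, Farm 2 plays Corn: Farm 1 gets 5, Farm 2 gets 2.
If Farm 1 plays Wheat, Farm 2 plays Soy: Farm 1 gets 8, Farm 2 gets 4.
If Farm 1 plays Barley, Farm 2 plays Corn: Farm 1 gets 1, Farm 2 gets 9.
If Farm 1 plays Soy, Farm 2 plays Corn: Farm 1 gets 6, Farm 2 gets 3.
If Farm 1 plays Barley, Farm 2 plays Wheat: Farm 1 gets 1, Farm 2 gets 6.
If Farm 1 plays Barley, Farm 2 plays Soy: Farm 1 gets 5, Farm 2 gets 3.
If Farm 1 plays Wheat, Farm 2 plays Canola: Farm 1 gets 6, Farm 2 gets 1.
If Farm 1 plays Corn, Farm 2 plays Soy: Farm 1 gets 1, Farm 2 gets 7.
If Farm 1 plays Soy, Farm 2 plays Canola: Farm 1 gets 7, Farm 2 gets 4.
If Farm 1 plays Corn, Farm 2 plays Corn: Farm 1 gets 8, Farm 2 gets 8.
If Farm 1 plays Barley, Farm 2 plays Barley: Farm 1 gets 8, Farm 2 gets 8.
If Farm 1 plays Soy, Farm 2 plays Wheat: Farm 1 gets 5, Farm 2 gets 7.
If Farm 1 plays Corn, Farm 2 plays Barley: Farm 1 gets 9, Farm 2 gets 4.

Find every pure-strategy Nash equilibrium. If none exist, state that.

Pure-strategy Nash equilibria: (Corn, Corn), (Wheat, Wheat)

Farm 1 against Barley: payoffs 8, 9, 6, 0 → best response Corn.
Farm 1 against Corn: payoffs 1, 8, 6, 5 → best response Corn.
Farm 1 against Soy: payoffs 5, 1, 9, 8 → best response Soy.
Farm 1 against Wheat: payoffs 1, 3, 5, 8 → best response Wheat.
Farm 1 against Canola: payoffs 8, 0, 7, 6 → best response Barley.
Farm 2 against Barley: payoffs 8, 9, 3, 6, 0 → best response Corn.
Farm 2 against Corn: payoffs 4, 8, 7, 1, 5 → best response Corn.
Farm 2 against Soy: payoffs 9, 3, 0, 7, 4 → best response Barley.
Farm 2 against Wheat: payoffs 3, 2, 4, 5, 1 → best response Wheat.
Mutual best responses: (Corn, Corn); (Wheat, Wheat).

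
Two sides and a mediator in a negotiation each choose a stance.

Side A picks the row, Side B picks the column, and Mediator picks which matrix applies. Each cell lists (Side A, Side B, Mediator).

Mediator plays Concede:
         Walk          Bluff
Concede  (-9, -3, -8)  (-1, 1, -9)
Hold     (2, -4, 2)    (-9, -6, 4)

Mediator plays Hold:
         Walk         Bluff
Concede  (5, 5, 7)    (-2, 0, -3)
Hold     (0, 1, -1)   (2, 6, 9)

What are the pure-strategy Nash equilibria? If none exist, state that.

For each player, find the best response to each opponent profile; mutual best responses are the pure NE.
Side A against (Walk, Concede): payoffs -9, 2 → best response Hold.
Side A against (Walk, Hold): payoffs 5, 0 → best response Concede.
Side A against (Bluff, Concede): payoffs -1, -9 → best response Concede.
Side A against (Bluff, Hold): payoffs -2, 2 → best response Hold.
Side B against (Concede, Concede): payoffs -3, 1 → best response Bluff.
Side B against (Concede, Hold): payoffs 5, 0 → best response Walk.
Side B against (Hold, Concede): payoffs -4, -6 → best response Walk.
Side B against (Hold, Hold): payoffs 1, 6 → best response Bluff.
Mediator against (Concede, Walk): payoffs -8, 7 → best response Hold.
Mediator against (Concede, Bluff): payoffs -9, -3 → best response Hold.
Mediator against (Hold, Walk): payoffs 2, -1 → best response Concede.
Mediator against (Hold, Bluff): payoffs 4, 9 → best response Hold.
Mutual best responses: (Concede, Walk, Hold); (Hold, Walk, Concede); (Hold, Bluff, Hold).

The pure Nash equilibria are (Concede, Walk, Hold); (Hold, Walk, Concede); (Hold, Bluff, Hold).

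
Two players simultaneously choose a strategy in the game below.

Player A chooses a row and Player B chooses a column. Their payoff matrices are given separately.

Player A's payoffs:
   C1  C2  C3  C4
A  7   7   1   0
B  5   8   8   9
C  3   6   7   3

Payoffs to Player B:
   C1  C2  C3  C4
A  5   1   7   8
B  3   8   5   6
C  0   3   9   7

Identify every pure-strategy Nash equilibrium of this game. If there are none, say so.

The unique pure-strategy Nash equilibrium is (B, C2).

(A, C1): Player B can switch to C3 (5 → 7). Not NE.
(A, C2): Player A can switch to B (7 → 8). Not NE.
(A, C3): Player A can switch to B (1 → 8). Not NE.
(A, C4): Player A can switch to B (0 → 9). Not NE.
(B, C1): Player A can switch to A (5 → 7). Not NE.
(B, C2): Player A gets 8, best alternative 7; Player B gets 8, best alternative 6. No profitable deviation — NE.
(B, C3): Player B can switch to C2 (5 → 8). Not NE.
(B, C4): Player B can switch to C2 (6 → 8). Not NE.
(C, C1): Player A can switch to A (3 → 7). Not NE.
(The remaining 3 profiles each have a profitable deviation by the same check.)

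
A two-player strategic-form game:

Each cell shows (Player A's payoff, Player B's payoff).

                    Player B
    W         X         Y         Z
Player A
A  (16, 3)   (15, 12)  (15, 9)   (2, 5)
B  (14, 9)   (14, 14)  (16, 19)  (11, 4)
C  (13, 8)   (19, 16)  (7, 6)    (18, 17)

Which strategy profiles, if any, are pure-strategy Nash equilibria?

Player A against W: payoffs 16, 14, 13 → best response A.
Player A against X: payoffs 15, 14, 19 → best response C.
Player A against Y: payoffs 15, 16, 7 → best response B.
Player A against Z: payoffs 2, 11, 18 → best response C.
Player B against A: payoffs 3, 12, 9, 5 → best response X.
Player B against B: payoffs 9, 14, 19, 4 → best response Y.
Player B against C: payoffs 8, 16, 6, 17 → best response Z.
Mutual best responses: (B, Y); (C, Z).

(B, Y); (C, Z)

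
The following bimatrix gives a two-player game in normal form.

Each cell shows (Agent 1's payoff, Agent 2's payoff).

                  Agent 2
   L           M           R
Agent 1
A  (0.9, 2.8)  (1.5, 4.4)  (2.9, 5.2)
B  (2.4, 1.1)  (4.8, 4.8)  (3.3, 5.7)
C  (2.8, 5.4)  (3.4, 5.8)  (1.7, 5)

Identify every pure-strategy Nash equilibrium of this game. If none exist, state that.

The unique pure-strategy Nash equilibrium is (B, R).

Agent 1 against L: payoffs 0.9, 2.4, 2.8 → best response C.
Agent 1 against M: payoffs 1.5, 4.8, 3.4 → best response B.
Agent 1 against R: payoffs 2.9, 3.3, 1.7 → best response B.
Agent 2 against A: payoffs 2.8, 4.4, 5.2 → best response R.
Agent 2 against B: payoffs 1.1, 4.8, 5.7 → best response R.
Agent 2 against C: payoffs 5.4, 5.8, 5 → best response M.
Mutual best responses: (B, R).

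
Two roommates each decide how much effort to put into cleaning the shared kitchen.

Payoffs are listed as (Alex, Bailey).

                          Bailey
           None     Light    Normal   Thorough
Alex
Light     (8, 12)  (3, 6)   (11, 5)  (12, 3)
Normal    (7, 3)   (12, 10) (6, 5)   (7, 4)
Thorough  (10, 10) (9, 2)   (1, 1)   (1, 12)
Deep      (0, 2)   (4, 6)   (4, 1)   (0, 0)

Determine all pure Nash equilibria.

The unique pure-strategy Nash equilibrium is (Normal, Light).

Mark each player's best response to every combination of opponents' strategies; a profile where every player is best-responding is a pure Nash equilibrium.
Alex against None: payoffs 8, 7, 10, 0 → best response Thorough.
Alex against Light: payoffs 3, 12, 9, 4 → best response Normal.
Alex against Normal: payoffs 11, 6, 1, 4 → best response Light.
Alex against Thorough: payoffs 12, 7, 1, 0 → best response Light.
Bailey against Light: payoffs 12, 6, 5, 3 → best response None.
Bailey against Normal: payoffs 3, 10, 5, 4 → best response Light.
Bailey against Thorough: payoffs 10, 2, 1, 12 → best response Thorough.
Bailey against Deep: payoffs 2, 6, 1, 0 → best response Light.
Mutual best responses: (Normal, Light).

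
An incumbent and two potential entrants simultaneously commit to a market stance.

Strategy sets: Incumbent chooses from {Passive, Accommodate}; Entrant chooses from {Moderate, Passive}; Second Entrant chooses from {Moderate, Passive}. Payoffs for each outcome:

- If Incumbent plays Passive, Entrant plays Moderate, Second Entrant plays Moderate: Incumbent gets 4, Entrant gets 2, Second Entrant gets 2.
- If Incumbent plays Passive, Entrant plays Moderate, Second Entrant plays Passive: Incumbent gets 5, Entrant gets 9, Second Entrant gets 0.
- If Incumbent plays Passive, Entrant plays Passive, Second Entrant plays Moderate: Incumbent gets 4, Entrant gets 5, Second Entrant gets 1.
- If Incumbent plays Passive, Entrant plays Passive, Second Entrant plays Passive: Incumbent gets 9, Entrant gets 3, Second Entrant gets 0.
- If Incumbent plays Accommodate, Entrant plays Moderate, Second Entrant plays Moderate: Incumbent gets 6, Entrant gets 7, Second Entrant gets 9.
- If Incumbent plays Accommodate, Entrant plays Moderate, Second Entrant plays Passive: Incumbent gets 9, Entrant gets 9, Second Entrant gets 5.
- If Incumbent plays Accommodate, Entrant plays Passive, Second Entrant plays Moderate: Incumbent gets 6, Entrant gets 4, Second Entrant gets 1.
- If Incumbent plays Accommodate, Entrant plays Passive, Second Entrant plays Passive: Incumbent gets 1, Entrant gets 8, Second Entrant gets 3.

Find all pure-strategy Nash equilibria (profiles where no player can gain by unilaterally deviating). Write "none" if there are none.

Check each profile: it is a Nash equilibrium iff no player can strictly gain by switching unilaterally.
(Passive, Moderate, Moderate): Incumbent can switch to Accommodate (4 → 6). Not NE.
(Passive, Moderate, Passive): Incumbent can switch to Accommodate (5 → 9). Not NE.
(Passive, Passive, Moderate): Incumbent can switch to Accommodate (4 → 6). Not NE.
(Passive, Passive, Passive): Entrant can switch to Moderate (3 → 9). Not NE.
(Accommodate, Moderate, Moderate): Incumbent gets 6, best alternative 4; Entrant gets 7, best alternative 4; Second Entrant gets 9, best alternative 5. No profitable deviation — NE.
(Accommodate, Moderate, Passive): Second Entrant can switch to Moderate (5 → 9). Not NE.
(Accommodate, Passive, Moderate): Entrant can switch to Moderate (4 → 7). Not NE.
(Accommodate, Passive, Passive): Incumbent can switch to Passive (1 → 9). Not NE.

The unique pure-strategy Nash equilibrium is (Accommodate, Moderate, Moderate).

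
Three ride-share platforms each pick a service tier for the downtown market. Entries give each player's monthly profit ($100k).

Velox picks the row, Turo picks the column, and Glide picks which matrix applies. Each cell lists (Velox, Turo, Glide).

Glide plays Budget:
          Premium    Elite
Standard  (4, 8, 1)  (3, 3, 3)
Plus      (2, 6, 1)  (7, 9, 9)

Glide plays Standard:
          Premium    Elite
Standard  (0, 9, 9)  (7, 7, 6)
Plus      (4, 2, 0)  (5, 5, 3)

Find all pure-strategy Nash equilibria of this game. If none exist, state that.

For each strategy profile, look for a profitable unilateral deviation.
(Standard, Premium, Budget): Glide can switch to Standard (1 → 9). Not NE.
(Standard, Premium, Standard): Velox can switch to Plus (0 → 4). Not NE.
(Standard, Elite, Budget): Velox can switch to Plus (3 → 7). Not NE.
(Standard, Elite, Standard): Turo can switch to Premium (7 → 9). Not NE.
(Plus, Premium, Budget): Velox can switch to Standard (2 → 4). Not NE.
(Plus, Premium, Standard): Turo can switch to Elite (2 → 5). Not NE.
(Plus, Elite, Budget): Velox gets 7, best alternative 3; Turo gets 9, best alternative 6; Glide gets 9, best alternative 3. No profitable deviation — NE.
(Plus, Elite, Standard): Velox can switch to Standard (5 → 7). Not NE.

The unique pure-strategy Nash equilibrium is (Plus, Elite, Budget).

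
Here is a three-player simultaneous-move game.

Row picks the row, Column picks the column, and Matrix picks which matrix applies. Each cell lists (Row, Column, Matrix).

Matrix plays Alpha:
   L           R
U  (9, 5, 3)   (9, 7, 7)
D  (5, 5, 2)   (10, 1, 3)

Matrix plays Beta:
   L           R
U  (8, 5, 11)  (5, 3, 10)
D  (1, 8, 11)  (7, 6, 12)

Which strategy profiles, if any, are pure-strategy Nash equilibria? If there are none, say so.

Mark each player's best response to every combination of opponents' strategies; a profile where every player is best-responding is a pure Nash equilibrium.
Row against (L, Alpha): payoffs 9, 5 → best response U.
Row against (L, Beta): payoffs 8, 1 → best response U.
Row against (R, Alpha): payoffs 9, 10 → best response D.
Row against (R, Beta): payoffs 5, 7 → best response D.
Column against (U, Alpha): payoffs 5, 7 → best response R.
Column against (U, Beta): payoffs 5, 3 → best response L.
Column against (D, Alpha): payoffs 5, 1 → best response L.
Column against (D, Beta): payoffs 8, 6 → best response L.
Matrix against (U, L): payoffs 3, 11 → best response Beta.
Matrix against (U, R): payoffs 7, 10 → best response Beta.
Matrix against (D, L): payoffs 2, 11 → best response Beta.
Matrix against (D, R): payoffs 3, 12 → best response Beta.
Mutual best responses: (U, L, Beta).

(U, L, Beta)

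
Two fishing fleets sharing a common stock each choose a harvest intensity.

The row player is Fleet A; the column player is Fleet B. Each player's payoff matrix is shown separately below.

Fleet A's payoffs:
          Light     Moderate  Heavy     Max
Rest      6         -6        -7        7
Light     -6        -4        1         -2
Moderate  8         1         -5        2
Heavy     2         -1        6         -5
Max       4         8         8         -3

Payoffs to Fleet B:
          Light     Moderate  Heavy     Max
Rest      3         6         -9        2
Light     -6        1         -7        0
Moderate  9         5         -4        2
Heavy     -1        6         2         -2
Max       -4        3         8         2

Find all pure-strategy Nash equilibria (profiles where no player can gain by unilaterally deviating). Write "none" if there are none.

Fleet A against Light: payoffs 6, -6, 8, 2, 4 → best response Moderate.
Fleet A against Moderate: payoffs -6, -4, 1, -1, 8 → best response Max.
Fleet A against Heavy: payoffs -7, 1, -5, 6, 8 → best response Max.
Fleet A against Max: payoffs 7, -2, 2, -5, -3 → best response Rest.
Fleet B against Rest: payoffs 3, 6, -9, 2 → best response Moderate.
Fleet B against Light: payoffs -6, 1, -7, 0 → best response Moderate.
Fleet B against Moderate: payoffs 9, 5, -4, 2 → best response Light.
Fleet B against Heavy: payoffs -1, 6, 2, -2 → best response Moderate.
Fleet B against Max: payoffs -4, 3, 8, 2 → best response Heavy.
Mutual best responses: (Moderate, Light); (Max, Heavy).

Pure-strategy Nash equilibria: (Moderate, Light); (Max, Heavy)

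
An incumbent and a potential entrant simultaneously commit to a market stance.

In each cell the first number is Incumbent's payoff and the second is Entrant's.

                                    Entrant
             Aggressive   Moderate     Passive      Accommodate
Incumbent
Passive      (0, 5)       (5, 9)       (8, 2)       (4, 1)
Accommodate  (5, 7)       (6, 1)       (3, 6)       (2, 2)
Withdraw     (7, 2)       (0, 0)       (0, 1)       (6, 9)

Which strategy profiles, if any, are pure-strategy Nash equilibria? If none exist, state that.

(Passive, Aggressive): Incumbent can switch to Accommodate (0 → 5). Not NE.
(Passive, Moderate): Incumbent can switch to Accommodate (5 → 6). Not NE.
(Passive, Passive): Entrant can switch to Aggressive (2 → 5). Not NE.
(Passive, Accommodate): Incumbent can switch to Withdraw (4 → 6). Not NE.
(Accommodate, Aggressive): Incumbent can switch to Withdraw (5 → 7). Not NE.
(Accommodate, Moderate): Entrant can switch to Aggressive (1 → 7). Not NE.
(Accommodate, Passive): Incumbent can switch to Passive (3 → 8). Not NE.
(Accommodate, Accommodate): Incumbent can switch to Passive (2 → 4). Not NE.
(Withdraw, Accommodate): Incumbent gets 6, best alternative 4; Entrant gets 9, best alternative 2. No profitable deviation — NE.
(The remaining 3 profiles each have a profitable deviation by the same check.)

(Withdraw, Accommodate)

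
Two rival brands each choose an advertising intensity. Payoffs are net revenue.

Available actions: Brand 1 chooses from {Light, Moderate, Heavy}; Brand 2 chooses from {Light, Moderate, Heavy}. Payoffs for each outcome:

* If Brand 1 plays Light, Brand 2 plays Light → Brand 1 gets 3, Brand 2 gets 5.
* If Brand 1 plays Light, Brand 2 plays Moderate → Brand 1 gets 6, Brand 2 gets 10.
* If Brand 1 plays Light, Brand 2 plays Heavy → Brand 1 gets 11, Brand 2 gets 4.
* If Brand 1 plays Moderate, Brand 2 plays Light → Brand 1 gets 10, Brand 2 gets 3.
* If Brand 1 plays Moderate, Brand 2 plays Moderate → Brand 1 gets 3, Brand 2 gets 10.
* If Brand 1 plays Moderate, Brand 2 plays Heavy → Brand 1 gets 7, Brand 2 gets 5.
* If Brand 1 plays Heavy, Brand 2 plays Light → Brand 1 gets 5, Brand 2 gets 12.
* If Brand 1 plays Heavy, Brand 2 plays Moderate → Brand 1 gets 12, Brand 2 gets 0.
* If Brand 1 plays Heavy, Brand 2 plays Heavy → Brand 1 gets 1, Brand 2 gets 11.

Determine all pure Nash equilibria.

Brand 1 against Light: payoffs 3, 10, 5 → best response Moderate.
Brand 1 against Moderate: payoffs 6, 3, 12 → best response Heavy.
Brand 1 against Heavy: payoffs 11, 7, 1 → best response Light.
Brand 2 against Light: payoffs 5, 10, 4 → best response Moderate.
Brand 2 against Moderate: payoffs 3, 10, 5 → best response Moderate.
Brand 2 against Heavy: payoffs 12, 0, 11 → best response Light.
No profile is a mutual best response for all players.

There is no pure-strategy Nash equilibrium.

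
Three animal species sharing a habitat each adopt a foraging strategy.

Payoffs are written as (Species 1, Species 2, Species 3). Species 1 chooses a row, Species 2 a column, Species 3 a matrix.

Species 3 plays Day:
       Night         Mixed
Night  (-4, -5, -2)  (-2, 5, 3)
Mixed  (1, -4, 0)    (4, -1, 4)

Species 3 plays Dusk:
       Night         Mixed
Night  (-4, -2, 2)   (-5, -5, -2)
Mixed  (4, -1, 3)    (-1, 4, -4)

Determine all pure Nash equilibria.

Mark each player's best response to every combination of opponents' strategies; a profile where every player is best-responding is a pure Nash equilibrium.
Species 1 against (Night, Day): payoffs -4, 1 → best response Mixed.
Species 1 against (Night, Dusk): payoffs -4, 4 → best response Mixed.
Species 1 against (Mixed, Day): payoffs -2, 4 → best response Mixed.
Species 1 against (Mixed, Dusk): payoffs -5, -1 → best response Mixed.
Species 2 against (Night, Day): payoffs -5, 5 → best response Mixed.
Species 2 against (Night, Dusk): payoffs -2, -5 → best response Night.
Species 2 against (Mixed, Day): payoffs -4, -1 → best response Mixed.
Species 2 against (Mixed, Dusk): payoffs -1, 4 → best response Mixed.
Species 3 against (Night, Night): payoffs -2, 2 → best response Dusk.
Species 3 against (Night, Mixed): payoffs 3, -2 → best response Day.
Species 3 against (Mixed, Night): payoffs 0, 3 → best response Dusk.
Species 3 against (Mixed, Mixed): payoffs 4, -4 → best response Day.
Mutual best responses: (Mixed, Mixed, Day).

(Mixed, Mixed, Day)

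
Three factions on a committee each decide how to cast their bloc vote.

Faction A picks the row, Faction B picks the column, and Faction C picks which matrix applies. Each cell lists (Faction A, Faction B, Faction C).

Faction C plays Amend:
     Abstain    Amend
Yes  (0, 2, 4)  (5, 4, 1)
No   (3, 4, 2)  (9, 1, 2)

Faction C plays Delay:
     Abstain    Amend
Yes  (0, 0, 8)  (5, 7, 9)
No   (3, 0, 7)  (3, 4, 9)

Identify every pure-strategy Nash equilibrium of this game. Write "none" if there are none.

The unique pure-strategy Nash equilibrium is (Yes, Amend, Delay).

Faction A against (Abstain, Amend): payoffs 0, 3 → best response No.
Faction A against (Abstain, Delay): payoffs 0, 3 → best response No.
Faction A against (Amend, Amend): payoffs 5, 9 → best response No.
Faction A against (Amend, Delay): payoffs 5, 3 → best response Yes.
Faction B against (Yes, Amend): payoffs 2, 4 → best response Amend.
Faction B against (Yes, Delay): payoffs 0, 7 → best response Amend.
Faction B against (No, Amend): payoffs 4, 1 → best response Abstain.
Faction B against (No, Delay): payoffs 0, 4 → best response Amend.
Faction C against (Yes, Abstain): payoffs 4, 8 → best response Delay.
Faction C against (Yes, Amend): payoffs 1, 9 → best response Delay.
Faction C against (No, Abstain): payoffs 2, 7 → best response Delay.
Faction C against (No, Amend): payoffs 2, 9 → best response Delay.
Mutual best responses: (Yes, Amend, Delay).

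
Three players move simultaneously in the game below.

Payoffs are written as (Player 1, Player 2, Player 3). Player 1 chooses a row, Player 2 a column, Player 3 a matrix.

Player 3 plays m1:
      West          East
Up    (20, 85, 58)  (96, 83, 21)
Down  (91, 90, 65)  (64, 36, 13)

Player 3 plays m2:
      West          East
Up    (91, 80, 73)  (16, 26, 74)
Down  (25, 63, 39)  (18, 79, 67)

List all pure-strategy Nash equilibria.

Player 1 against (West, m1): payoffs 20, 91 → best response Down.
Player 1 against (West, m2): payoffs 91, 25 → best response Up.
Player 1 against (East, m1): payoffs 96, 64 → best response Up.
Player 1 against (East, m2): payoffs 16, 18 → best response Down.
Player 2 against (Up, m1): payoffs 85, 83 → best response West.
Player 2 against (Up, m2): payoffs 80, 26 → best response West.
Player 2 against (Down, m1): payoffs 90, 36 → best response West.
Player 2 against (Down, m2): payoffs 63, 79 → best response East.
Player 3 against (Up, West): payoffs 58, 73 → best response m2.
Player 3 against (Up, East): payoffs 21, 74 → best response m2.
Player 3 against (Down, West): payoffs 65, 39 → best response m1.
Player 3 against (Down, East): payoffs 13, 67 → best response m2.
Mutual best responses: (Up, West, m2); (Down, West, m1); (Down, East, m2).

Pure-strategy Nash equilibria: (Up, West, m2), (Down, West, m1), (Down, East, m2)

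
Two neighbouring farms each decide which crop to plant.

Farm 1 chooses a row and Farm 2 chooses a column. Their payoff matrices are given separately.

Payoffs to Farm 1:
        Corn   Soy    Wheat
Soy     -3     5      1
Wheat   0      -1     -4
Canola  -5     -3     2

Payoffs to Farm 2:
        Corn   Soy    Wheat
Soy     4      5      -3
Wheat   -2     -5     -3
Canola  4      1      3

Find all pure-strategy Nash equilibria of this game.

The pure Nash equilibria are (Soy, Soy); (Wheat, Corn).

(Soy, Corn): Farm 1 can switch to Wheat (-3 → 0). Not NE.
(Soy, Soy): Farm 1 gets 5, best alternative -1; Farm 2 gets 5, best alternative 4. No profitable deviation — NE.
(Soy, Wheat): Farm 1 can switch to Canola (1 → 2). Not NE.
(Wheat, Corn): Farm 1 gets 0, best alternative -3; Farm 2 gets -2, best alternative -3. No profitable deviation — NE.
(Wheat, Soy): Farm 1 can switch to Soy (-1 → 5). Not NE.
(Wheat, Wheat): Farm 1 can switch to Soy (-4 → 1). Not NE.
(Canola, Corn): Farm 1 can switch to Soy (-5 → -3). Not NE.
(Canola, Soy): Farm 1 can switch to Soy (-3 → 5). Not NE.
(Canola, Wheat): Farm 2 can switch to Corn (3 → 4). Not NE.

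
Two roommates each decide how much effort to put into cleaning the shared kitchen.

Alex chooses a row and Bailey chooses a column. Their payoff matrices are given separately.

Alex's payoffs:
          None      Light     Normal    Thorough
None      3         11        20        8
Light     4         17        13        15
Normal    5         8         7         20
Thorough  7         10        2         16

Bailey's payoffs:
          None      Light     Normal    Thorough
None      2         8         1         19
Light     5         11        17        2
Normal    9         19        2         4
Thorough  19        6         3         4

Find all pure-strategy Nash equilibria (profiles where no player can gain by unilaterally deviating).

(Thorough, None)

(None, None): Alex can switch to Light (3 → 4). Not NE.
(None, Light): Alex can switch to Light (11 → 17). Not NE.
(None, Normal): Bailey can switch to None (1 → 2). Not NE.
(None, Thorough): Alex can switch to Light (8 → 15). Not NE.
(Light, None): Alex can switch to Normal (4 → 5). Not NE.
(Light, Light): Bailey can switch to Normal (11 → 17). Not NE.
(Light, Normal): Alex can switch to None (13 → 20). Not NE.
(Light, Thorough): Alex can switch to Normal (15 → 20). Not NE.
(Normal, None): Alex can switch to Thorough (5 → 7). Not NE.
(Normal, Light): Alex can switch to None (8 → 11). Not NE.
(Thorough, None): Alex gets 7, best alternative 5; Bailey gets 19, best alternative 6. No profitable deviation — NE.
(The remaining 5 profiles each have a profitable deviation by the same check.)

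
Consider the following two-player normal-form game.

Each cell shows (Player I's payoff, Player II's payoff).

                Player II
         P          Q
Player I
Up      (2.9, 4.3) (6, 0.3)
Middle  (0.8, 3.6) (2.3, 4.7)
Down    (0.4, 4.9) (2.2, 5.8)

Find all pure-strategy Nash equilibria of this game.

(Up, P)

(Up, P): Player I gets 2.9, best alternative 0.8; Player II gets 4.3, best alternative 0.3. No profitable deviation — NE.
(Up, Q): Player II can switch to P (0.3 → 4.3). Not NE.
(Middle, P): Player I can switch to Up (0.8 → 2.9). Not NE.
(Middle, Q): Player I can switch to Up (2.3 → 6). Not NE.
(Down, P): Player I can switch to Up (0.4 → 2.9). Not NE.
(Down, Q): Player I can switch to Up (2.2 → 6). Not NE.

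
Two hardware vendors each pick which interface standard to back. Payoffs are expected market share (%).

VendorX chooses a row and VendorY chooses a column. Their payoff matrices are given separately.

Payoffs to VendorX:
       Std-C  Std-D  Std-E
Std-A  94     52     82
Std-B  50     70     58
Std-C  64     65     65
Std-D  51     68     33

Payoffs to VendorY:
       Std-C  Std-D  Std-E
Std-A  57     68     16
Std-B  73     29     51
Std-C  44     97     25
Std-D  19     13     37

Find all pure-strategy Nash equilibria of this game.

There is no pure-strategy Nash equilibrium.

Mark each player's best response to every combination of opponents' strategies; a profile where every player is best-responding is a pure Nash equilibrium.
VendorX against Std-C: payoffs 94, 50, 64, 51 → best response Std-A.
VendorX against Std-D: payoffs 52, 70, 65, 68 → best response Std-B.
VendorX against Std-E: payoffs 82, 58, 65, 33 → best response Std-A.
VendorY against Std-A: payoffs 57, 68, 16 → best response Std-D.
VendorY against Std-B: payoffs 73, 29, 51 → best response Std-C.
VendorY against Std-C: payoffs 44, 97, 25 → best response Std-D.
VendorY against Std-D: payoffs 19, 13, 37 → best response Std-E.
No profile is a mutual best response for all players.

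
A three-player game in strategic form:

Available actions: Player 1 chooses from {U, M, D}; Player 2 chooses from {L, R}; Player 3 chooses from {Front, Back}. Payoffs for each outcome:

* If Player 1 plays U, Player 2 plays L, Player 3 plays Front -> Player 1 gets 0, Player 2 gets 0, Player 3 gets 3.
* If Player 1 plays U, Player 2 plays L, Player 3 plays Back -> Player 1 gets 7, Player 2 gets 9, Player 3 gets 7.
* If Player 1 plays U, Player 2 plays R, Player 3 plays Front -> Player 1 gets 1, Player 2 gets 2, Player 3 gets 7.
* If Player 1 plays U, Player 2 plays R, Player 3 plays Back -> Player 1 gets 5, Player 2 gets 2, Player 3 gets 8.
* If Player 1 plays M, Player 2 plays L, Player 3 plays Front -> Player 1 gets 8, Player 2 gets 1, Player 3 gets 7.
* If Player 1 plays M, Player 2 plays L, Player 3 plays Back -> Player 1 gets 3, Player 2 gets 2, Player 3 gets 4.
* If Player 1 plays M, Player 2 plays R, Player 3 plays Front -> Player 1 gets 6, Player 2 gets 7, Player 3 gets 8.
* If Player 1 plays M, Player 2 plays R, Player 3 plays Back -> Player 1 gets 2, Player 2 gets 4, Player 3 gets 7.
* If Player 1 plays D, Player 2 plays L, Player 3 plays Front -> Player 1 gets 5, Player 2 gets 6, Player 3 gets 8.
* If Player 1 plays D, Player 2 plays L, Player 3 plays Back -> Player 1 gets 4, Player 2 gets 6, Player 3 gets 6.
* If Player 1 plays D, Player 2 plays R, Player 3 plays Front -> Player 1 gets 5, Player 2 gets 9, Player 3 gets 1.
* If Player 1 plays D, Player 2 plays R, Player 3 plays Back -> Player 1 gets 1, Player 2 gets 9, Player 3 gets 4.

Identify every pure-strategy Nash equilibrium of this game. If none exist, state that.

Mark each player's best response to every combination of opponents' strategies; a profile where every player is best-responding is a pure Nash equilibrium.
Player 1 against (L, Front): payoffs 0, 8, 5 → best response M.
Player 1 against (L, Back): payoffs 7, 3, 4 → best response U.
Player 1 against (R, Front): payoffs 1, 6, 5 → best response M.
Player 1 against (R, Back): payoffs 5, 2, 1 → best response U.
Player 2 against (U, Front): payoffs 0, 2 → best response R.
Player 2 against (U, Back): payoffs 9, 2 → best response L.
Player 2 against (M, Front): payoffs 1, 7 → best response R.
Player 2 against (M, Back): payoffs 2, 4 → best response R.
Player 2 against (D, Front): payoffs 6, 9 → best response R.
Player 2 against (D, Back): payoffs 6, 9 → best response R.
Player 3 against (U, L): payoffs 3, 7 → best response Back.
Player 3 against (U, R): payoffs 7, 8 → best response Back.
Player 3 against (M, L): payoffs 7, 4 → best response Front.
Player 3 against (M, R): payoffs 8, 7 → best response Front.
Player 3 against (D, L): payoffs 8, 6 → best response Front.
Player 3 against (D, R): payoffs 1, 4 → best response Back.
Mutual best responses: (U, L, Back); (M, R, Front).

The pure Nash equilibria are (U, L, Back), (M, R, Front).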